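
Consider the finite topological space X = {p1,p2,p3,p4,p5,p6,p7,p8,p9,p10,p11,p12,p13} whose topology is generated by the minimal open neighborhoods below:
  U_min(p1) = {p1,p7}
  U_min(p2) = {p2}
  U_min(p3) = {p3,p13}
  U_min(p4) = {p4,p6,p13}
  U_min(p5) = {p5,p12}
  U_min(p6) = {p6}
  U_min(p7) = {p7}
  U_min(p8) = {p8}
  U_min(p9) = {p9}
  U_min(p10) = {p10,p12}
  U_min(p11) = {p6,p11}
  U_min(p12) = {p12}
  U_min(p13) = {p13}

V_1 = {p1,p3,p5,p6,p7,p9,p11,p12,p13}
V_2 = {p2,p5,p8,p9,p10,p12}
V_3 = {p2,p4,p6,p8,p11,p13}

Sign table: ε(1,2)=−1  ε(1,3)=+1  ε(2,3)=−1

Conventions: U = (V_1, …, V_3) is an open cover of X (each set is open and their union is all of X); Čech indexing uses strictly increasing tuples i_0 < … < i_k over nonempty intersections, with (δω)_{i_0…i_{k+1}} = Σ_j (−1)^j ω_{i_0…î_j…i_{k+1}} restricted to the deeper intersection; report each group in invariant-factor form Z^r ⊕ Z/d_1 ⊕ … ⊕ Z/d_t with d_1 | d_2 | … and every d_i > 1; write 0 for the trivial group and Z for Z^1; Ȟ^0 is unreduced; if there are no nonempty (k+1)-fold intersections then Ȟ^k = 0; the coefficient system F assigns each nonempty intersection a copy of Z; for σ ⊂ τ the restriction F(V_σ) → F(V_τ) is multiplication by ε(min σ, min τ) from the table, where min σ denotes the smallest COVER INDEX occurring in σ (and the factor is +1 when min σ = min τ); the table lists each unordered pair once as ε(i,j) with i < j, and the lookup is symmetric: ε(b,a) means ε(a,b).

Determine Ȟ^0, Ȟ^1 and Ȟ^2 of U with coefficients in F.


cover nerve:
  V12={p5,p9,p12} V13={p6,p11,p13} V23={p2,p8}
C dims 3,3; δ0: rk 2, SNF 1^2
Ȟ^0: (3−2)−0=1 ⇒ Z
Ȟ^1: (3−0)−2=1 ⇒ Z
Ȟ^2: (0−0)−0=0 ⇒ 0

Ȟ^0 = Z, Ȟ^1 = Z, Ȟ^2 = 0


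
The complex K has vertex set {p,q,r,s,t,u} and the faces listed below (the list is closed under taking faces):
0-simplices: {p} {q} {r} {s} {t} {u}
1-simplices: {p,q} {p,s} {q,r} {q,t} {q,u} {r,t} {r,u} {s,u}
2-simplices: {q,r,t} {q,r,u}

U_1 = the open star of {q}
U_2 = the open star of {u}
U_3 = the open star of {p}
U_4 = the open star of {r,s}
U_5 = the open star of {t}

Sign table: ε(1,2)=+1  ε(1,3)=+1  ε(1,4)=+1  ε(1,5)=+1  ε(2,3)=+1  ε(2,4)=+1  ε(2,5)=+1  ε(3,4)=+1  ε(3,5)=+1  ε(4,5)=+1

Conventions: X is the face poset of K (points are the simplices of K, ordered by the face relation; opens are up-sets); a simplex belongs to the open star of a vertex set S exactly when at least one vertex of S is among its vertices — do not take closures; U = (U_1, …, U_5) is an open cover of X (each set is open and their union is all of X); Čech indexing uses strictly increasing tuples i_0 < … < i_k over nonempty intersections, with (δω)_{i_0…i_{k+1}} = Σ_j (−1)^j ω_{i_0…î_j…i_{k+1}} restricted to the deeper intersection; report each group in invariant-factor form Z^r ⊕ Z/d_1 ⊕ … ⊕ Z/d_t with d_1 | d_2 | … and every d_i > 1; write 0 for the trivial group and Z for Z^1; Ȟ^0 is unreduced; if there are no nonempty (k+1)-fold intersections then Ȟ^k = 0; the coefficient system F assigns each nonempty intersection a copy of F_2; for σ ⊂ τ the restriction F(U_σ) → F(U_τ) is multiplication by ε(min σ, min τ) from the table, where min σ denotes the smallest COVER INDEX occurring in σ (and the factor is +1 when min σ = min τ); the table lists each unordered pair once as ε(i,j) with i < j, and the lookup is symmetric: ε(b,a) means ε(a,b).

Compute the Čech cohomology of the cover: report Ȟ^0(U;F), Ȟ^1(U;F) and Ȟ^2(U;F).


cover nerve:
  U1={{q},{p,q},{q,r},{q,t},{q,u},{q,r,t},{q,r,u}} U2={{u},{q,u},{r,u},{s,u},{q,r,u}} U3={{p},{p,q},{p,s}} U4={{r},{s},{p,s},{q,r},{r,t},{r,u},{s,u},{q,r,t},{q,r,u}} U5={{t},{q,t},{r,t},{q,r,t}}
  U12={{q,u},{q,r,u}} U13={{p,q}} U14={{q,r},{q,r,t},{q,r,u}} U15={{q,t},{q,r,t}} U24={{r,u},{s,u},{q,r,u}} U34={{p,s}} U45={{r,t},{q,r,t}}
  U124={{q,r,u}} U145={{q,r,t}}
C dims 5,7,2; δ0: rk_F2 4; δ1: rk_F2 2
Ȟ^0: (5−4)−0=1 ⇒ Z/2
Ȟ^1: (7−2)−4=1 ⇒ Z/2
Ȟ^2: (2−0)−2=0 ⇒ 0

Ȟ^0 ≅ Z/2; Ȟ^1 ≅ Z/2; Ȟ^2 ≅ 0


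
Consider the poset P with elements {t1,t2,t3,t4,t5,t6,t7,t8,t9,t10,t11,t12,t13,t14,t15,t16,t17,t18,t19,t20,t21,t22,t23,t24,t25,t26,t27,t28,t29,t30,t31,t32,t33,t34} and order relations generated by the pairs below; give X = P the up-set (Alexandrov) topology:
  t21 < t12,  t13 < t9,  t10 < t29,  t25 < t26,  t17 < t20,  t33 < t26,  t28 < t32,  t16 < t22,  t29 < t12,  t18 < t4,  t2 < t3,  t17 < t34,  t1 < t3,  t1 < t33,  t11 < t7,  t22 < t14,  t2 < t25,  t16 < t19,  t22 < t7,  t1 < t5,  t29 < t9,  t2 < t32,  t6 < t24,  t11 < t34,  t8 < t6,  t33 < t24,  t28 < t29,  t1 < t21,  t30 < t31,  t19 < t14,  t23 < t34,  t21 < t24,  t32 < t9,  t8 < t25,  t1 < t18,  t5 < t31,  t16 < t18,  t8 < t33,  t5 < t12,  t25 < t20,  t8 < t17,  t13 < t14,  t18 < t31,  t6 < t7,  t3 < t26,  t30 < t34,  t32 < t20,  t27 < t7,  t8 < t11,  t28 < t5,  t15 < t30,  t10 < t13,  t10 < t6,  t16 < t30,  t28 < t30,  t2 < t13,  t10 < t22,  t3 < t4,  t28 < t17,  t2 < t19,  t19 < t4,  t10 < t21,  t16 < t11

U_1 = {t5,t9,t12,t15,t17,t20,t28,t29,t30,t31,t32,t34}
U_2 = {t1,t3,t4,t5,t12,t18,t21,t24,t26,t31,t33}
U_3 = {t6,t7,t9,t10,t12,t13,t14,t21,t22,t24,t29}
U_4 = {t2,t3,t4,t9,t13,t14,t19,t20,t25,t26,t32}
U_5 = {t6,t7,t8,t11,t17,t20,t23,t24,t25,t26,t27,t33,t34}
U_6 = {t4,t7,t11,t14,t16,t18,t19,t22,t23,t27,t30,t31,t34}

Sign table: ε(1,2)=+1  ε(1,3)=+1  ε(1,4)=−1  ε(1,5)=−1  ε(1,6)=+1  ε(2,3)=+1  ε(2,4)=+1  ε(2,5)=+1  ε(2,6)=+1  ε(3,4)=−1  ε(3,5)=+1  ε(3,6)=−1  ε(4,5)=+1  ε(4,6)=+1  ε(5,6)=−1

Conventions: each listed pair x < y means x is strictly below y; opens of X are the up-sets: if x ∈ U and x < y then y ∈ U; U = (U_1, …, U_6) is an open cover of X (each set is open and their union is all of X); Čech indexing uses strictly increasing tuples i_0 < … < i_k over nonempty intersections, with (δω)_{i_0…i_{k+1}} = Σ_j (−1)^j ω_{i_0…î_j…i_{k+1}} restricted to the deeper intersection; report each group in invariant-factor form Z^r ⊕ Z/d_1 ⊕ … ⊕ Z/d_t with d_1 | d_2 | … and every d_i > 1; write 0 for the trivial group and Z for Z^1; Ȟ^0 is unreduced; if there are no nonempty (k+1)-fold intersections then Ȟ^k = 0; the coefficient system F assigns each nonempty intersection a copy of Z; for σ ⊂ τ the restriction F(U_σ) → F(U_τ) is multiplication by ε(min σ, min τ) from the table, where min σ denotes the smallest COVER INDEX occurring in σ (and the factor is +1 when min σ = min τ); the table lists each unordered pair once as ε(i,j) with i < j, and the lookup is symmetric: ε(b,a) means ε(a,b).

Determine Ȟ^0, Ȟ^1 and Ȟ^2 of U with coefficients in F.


nerve of the cover:
  U12={t5,t12,t31} U13={t9,t12,t29} U14={t9,t20,t32} U15={t17,t20,t34} U16={t30,t31,t34} U23={t12,t21,t24} U24={t3,t4,t26} U25={t24,t26,t33} U26={t4,t18,t31} U34={t9,t13,t14} U35={t6,t7,t24} U36={t7,t14,t22} U45={t20,t25,t26} U46={t4,t14,t19} U56={t7,t11,t23,t27,t34}
  U123={t12} U126={t31} U134={t9} U145={t20} U156={t34} U235={t24} U245={t26} U246={t4} U346={t14} U356={t7}
C dims 6,15,10; δ0: rk 6, SNF 1^5·2; δ1: rk 9, SNF 1^9
Ȟ^0 = (6 − 6) − 0 = 0, so Ȟ^0 ≅ 0
Ȟ^1 = (15 − 9) − 6 = 0 plus torsion [2], so Ȟ^1 ≅ Z/2
Ȟ^2 = (10 − 0) − 9 = 1, so Ȟ^2 ≅ Z

Ȟ^0 ≅ 0; Ȟ^1 ≅ Z/2; Ȟ^2 ≅ Z


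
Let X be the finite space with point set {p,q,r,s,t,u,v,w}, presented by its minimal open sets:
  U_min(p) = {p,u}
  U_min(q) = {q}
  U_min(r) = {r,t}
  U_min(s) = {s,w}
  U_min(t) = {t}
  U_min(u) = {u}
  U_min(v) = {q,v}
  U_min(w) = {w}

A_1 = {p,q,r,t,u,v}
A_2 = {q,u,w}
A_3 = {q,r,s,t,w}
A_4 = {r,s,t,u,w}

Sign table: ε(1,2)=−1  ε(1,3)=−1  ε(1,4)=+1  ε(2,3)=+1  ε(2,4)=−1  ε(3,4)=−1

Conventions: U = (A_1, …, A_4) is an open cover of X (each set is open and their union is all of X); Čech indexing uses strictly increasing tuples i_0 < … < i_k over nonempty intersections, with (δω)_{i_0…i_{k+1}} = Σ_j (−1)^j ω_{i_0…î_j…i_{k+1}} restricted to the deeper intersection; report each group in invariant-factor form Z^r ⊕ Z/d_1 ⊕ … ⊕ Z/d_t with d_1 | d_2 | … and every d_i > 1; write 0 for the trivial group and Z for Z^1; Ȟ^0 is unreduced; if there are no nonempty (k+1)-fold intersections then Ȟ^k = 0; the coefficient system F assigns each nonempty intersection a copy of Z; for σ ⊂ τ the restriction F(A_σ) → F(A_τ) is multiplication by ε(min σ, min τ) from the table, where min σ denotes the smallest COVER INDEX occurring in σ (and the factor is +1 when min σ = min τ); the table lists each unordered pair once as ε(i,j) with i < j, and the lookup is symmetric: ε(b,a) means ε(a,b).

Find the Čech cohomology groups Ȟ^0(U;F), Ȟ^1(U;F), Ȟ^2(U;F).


Ȟ^0 = Z, Ȟ^1 = 0, Ȟ^2 = Z

nerve of the cover:
  A12={q,u} A13={q,r,t} A14={r,t,u} A23={q,w} A24={u,w} A34={r,s,t,w}
  A123={q} A124={u} A134={r,t} A234={w}
C dims 4,6,4; δ0: rk 3, SNF 1^3; δ1: rk 3, SNF 1^3
Ȟ^0 = (4 − 3) − 0 = 1, so Ȟ^0 ≅ Z
Ȟ^1 = (6 − 3) − 3 = 0, so Ȟ^1 ≅ 0
Ȟ^2 = (4 − 0) − 3 = 1, so Ȟ^2 ≅ Z


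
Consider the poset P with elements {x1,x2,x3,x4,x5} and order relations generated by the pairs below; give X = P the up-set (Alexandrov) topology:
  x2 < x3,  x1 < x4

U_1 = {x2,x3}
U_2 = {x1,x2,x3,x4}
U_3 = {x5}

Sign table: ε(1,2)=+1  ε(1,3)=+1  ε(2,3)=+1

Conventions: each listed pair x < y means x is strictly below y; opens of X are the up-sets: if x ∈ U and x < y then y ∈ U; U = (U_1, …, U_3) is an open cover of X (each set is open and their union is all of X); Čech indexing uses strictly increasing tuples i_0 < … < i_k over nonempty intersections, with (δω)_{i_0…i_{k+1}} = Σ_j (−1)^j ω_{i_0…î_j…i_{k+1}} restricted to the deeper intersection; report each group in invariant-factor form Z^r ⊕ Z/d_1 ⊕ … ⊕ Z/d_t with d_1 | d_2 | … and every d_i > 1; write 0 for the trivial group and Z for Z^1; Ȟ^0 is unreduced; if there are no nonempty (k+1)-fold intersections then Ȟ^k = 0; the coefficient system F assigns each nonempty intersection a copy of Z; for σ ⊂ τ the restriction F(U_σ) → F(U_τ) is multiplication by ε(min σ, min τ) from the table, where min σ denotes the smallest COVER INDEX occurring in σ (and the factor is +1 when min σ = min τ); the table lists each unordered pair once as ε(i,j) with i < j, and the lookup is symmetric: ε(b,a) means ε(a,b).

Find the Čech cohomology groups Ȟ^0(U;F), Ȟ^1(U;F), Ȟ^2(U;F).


Ȟ^0(U;F) ≅ Z^2,  Ȟ^1(U;F) ≅ 0,  Ȟ^2(U;F) ≅ 0

nerve simplices:
  U12={x2,x3}
C dims 3,1; δ0: rk 1, SNF 1^1
degree 0: 3−1−0 = 2 → Ȟ^0 ≅ Z^2
degree 1: 1−0−1 = 0 → Ȟ^1 ≅ 0
degree 2: 0−0−0 = 0 → Ȟ^2 ≅ 0


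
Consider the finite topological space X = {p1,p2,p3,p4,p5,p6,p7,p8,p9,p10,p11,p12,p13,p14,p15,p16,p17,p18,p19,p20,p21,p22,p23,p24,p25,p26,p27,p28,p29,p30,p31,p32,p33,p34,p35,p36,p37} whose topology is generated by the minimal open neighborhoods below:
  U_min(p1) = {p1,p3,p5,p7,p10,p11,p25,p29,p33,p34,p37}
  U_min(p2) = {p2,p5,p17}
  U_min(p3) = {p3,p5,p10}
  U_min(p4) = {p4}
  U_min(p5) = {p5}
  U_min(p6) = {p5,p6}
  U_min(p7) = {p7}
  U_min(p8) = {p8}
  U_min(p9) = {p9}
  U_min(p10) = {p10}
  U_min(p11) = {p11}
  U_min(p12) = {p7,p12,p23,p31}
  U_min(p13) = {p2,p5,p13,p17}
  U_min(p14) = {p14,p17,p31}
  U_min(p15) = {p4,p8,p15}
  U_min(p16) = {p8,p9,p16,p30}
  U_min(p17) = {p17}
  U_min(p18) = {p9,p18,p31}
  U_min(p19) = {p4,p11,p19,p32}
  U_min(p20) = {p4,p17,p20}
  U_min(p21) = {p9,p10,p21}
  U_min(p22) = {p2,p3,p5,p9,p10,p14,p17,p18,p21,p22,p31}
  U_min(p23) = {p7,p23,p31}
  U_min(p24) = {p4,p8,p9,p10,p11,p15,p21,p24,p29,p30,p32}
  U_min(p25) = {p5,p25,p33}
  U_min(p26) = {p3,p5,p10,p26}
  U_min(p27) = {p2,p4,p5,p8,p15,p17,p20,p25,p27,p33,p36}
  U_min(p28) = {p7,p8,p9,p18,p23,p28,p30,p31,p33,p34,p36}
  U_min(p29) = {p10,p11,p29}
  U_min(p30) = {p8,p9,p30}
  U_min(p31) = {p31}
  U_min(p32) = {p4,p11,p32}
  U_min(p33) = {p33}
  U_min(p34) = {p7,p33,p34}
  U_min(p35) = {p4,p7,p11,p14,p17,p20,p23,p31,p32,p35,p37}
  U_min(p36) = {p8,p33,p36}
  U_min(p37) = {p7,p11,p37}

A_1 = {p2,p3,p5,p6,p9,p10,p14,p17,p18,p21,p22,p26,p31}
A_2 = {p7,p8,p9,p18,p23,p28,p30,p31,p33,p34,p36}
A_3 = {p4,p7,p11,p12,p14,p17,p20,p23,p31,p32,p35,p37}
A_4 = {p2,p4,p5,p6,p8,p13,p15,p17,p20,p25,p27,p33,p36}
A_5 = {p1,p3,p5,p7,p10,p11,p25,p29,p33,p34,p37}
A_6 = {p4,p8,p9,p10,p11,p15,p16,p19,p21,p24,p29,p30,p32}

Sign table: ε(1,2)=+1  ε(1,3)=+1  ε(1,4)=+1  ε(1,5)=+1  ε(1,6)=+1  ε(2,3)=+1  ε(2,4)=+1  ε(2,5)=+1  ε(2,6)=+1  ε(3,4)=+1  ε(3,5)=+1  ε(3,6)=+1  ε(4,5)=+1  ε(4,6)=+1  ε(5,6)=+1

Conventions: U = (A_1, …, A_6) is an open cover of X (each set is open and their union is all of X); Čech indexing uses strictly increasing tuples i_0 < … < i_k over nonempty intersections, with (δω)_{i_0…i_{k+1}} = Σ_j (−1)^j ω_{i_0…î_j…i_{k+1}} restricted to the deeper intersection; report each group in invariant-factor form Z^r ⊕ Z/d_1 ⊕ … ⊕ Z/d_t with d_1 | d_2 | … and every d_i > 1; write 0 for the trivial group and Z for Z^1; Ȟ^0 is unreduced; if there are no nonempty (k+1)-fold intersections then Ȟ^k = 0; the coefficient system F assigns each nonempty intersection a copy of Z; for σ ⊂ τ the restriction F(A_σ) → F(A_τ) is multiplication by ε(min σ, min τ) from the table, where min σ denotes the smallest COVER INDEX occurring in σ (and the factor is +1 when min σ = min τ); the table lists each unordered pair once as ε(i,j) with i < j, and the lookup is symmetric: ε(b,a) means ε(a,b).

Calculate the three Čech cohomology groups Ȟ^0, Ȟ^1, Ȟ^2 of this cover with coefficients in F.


nerve of the cover:
  A12={p9,p18,p31} A13={p14,p17,p31} A14={p2,p5,p6,p17} A15={p3,p5,p10} A16={p9,p10,p21} A23={p7,p23,p31} A24={p8,p33,p36} A25={p7,p33,p34} A26={p8,p9,p30} A34={p4,p17,p20} A35={p7,p11,p37} A36={p4,p11,p32} A45={p5,p25,p33} A46={p4,p8,p15} A56={p10,p11,p29}
  A123={p31} A126={p9} A134={p17} A145={p5} A156={p10} A235={p7} A245={p33} A246={p8} A346={p4} A356={p11}
C dims 6,15,10; δ0: rk 5, SNF 1^5; δ1: rk 10, SNF 1^9·2
Ȟ^0 = (6 − 5) − 0 = 1, so Ȟ^0 ≅ Z
Ȟ^1 = (15 − 10) − 5 = 0, so Ȟ^1 ≅ 0
Ȟ^2 = (10 − 0) − 10 = 0 plus torsion [2], so Ȟ^2 ≅ Z/2

Ȟ^0 ≅ Z,  Ȟ^1 ≅ 0,  Ȟ^2 ≅ Z/2


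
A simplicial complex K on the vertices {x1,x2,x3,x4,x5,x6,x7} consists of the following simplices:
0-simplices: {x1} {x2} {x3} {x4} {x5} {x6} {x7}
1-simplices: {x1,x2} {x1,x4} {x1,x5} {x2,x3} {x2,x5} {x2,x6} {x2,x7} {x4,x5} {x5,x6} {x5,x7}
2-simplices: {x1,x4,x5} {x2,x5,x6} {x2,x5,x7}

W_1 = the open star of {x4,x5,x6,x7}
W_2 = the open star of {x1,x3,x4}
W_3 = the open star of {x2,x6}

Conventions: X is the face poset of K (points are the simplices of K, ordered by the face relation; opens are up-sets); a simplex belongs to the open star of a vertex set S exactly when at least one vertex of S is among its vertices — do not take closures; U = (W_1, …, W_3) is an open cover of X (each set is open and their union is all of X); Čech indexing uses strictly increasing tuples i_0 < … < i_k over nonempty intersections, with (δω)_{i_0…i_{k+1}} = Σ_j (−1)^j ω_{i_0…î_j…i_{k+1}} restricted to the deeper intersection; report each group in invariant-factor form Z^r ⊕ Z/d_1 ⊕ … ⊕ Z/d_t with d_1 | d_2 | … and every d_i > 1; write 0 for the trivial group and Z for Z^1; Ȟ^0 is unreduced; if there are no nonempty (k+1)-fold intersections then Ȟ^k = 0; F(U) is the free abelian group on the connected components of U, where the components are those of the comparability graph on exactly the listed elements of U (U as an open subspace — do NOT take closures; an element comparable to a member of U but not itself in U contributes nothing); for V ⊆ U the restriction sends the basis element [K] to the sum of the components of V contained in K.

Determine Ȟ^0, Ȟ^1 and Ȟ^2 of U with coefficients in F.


cover nerve:
  W1={{x4},{x5},{x6},{x7},{x1,x4},{x1,x5},{x2,x5},{x2,x6},{x2,x7},{x4,x5},{x5,x6},{x5,x7},{x1,x4,x5},{x2,x5,x6},{x2,x5,x7}} W2={{x1},{x3},{x4},{x1,x2},{x1,x4},{x1,x5},{x2,x3},{x4,x5},{x1,x4,x5}} W3={{x2},{x6},{x1,x2},{x2,x3},{x2,x5},{x2,x6},{x2,x7},{x5,x6},{x2,x5,x6},{x2,x5,x7}}
  W12={{x4},{x1,x4},{x1,x5},{x4,x5},{x1,x4,x5}} W13={{x6},{x2,x5},{x2,x6},{x2,x7},{x5,x6},{x2,x5,x6},{x2,x5,x7}} W23={{x1,x2},{x2,x3}}
components per intersection:
  W1: {{x4},{x5},{x6},{x7},{x1,x4},{x1,x5},{x2,x5},{x2,x6},{x2,x7},{x4,x5},{x5,x6},{x5,x7},{x1,x4,x5},{x2,x5,x6},{x2,x5,x7}}
  W2: {{x1},{x4},{x1,x2},{x1,x4},{x1,x5},{x4,x5},{x1,x4,x5}} {{x3},{x2,x3}}
  W3: {{x2},{x6},{x1,x2},{x2,x3},{x2,x5},{x2,x6},{x2,x7},{x5,x6},{x2,x5,x6},{x2,x5,x7}}
  W12: {{x4},{x1,x4},{x1,x5},{x4,x5},{x1,x4,x5}}
  W13: {{x6},{x2,x5},{x2,x6},{x2,x7},{x5,x6},{x2,x5,x6},{x2,x5,x7}}
  W23: {{x1,x2}} {{x2,x3}}
C dims 4,4; δ0: rk 3, SNF 1^3
Ȟ^0: (4−3)−0=1 ⇒ Z
Ȟ^1: (4−0)−3=1 ⇒ Z
Ȟ^2: (0−0)−0=0 ⇒ 0

Ȟ^0(U;F) ≅ Z, Ȟ^1(U;F) ≅ Z, Ȟ^2(U;F) ≅ 0


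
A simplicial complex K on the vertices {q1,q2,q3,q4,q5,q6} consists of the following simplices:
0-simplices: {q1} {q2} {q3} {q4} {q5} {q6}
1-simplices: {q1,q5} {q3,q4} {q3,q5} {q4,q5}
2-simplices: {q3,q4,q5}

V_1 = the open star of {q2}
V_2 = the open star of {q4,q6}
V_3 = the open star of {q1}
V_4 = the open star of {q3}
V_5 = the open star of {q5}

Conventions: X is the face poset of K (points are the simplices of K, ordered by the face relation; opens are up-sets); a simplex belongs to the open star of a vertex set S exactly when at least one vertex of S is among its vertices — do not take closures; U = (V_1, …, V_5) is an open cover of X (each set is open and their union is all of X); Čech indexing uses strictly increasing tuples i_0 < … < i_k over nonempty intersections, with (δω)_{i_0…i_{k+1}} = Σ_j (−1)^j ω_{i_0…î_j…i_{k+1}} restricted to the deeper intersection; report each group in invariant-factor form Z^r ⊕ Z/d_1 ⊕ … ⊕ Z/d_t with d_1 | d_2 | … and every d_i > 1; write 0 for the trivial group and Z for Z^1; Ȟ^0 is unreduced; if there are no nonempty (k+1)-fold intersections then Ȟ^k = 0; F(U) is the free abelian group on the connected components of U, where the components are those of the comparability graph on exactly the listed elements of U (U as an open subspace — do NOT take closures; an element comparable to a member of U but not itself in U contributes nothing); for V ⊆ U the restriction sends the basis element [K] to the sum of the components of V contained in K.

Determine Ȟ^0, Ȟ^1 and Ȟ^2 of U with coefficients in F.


nerve simplices:
  V1={{q2}} V2={{q4},{q6},{q3,q4},{q4,q5},{q3,q4,q5}} V3={{q1},{q1,q5}} V4={{q3},{q3,q4},{q3,q5},{q3,q4,q5}} V5={{q5},{q1,q5},{q3,q5},{q4,q5},{q3,q4,q5}}
  V24={{q3,q4},{q3,q4,q5}} V25={{q4,q5},{q3,q4,q5}} V35={{q1,q5}} V45={{q3,q5},{q3,q4,q5}}
  V245={{q3,q4,q5}}
components per intersection:
  V1: {{q2}}
  V2: {{q4},{q3,q4},{q4,q5},{q3,q4,q5}} {{q6}}
  V3: {{q1},{q1,q5}}
  V4: {{q3},{q3,q4},{q3,q5},{q3,q4,q5}}
  V5: {{q5},{q1,q5},{q3,q5},{q4,q5},{q3,q4,q5}}
  V24: {{q3,q4},{q3,q4,q5}}
  V25: {{q4,q5},{q3,q4,q5}}
  V35: {{q1,q5}}
  V45: {{q3,q5},{q3,q4,q5}}
  V245: {{q3,q4,q5}}
C dims 6,4,1; δ0: rk 3, SNF 1^3; δ1: rk 1, SNF 1^1
degree 0: 6−3−0 = 3 → Ȟ^0 ≅ Z^3
degree 1: 4−1−3 = 0 → Ȟ^1 ≅ 0
degree 2: 1−0−1 = 0 → Ȟ^2 ≅ 0

Ȟ^0 ≅ Z^3; Ȟ^1 ≅ 0; Ȟ^2 ≅ 0


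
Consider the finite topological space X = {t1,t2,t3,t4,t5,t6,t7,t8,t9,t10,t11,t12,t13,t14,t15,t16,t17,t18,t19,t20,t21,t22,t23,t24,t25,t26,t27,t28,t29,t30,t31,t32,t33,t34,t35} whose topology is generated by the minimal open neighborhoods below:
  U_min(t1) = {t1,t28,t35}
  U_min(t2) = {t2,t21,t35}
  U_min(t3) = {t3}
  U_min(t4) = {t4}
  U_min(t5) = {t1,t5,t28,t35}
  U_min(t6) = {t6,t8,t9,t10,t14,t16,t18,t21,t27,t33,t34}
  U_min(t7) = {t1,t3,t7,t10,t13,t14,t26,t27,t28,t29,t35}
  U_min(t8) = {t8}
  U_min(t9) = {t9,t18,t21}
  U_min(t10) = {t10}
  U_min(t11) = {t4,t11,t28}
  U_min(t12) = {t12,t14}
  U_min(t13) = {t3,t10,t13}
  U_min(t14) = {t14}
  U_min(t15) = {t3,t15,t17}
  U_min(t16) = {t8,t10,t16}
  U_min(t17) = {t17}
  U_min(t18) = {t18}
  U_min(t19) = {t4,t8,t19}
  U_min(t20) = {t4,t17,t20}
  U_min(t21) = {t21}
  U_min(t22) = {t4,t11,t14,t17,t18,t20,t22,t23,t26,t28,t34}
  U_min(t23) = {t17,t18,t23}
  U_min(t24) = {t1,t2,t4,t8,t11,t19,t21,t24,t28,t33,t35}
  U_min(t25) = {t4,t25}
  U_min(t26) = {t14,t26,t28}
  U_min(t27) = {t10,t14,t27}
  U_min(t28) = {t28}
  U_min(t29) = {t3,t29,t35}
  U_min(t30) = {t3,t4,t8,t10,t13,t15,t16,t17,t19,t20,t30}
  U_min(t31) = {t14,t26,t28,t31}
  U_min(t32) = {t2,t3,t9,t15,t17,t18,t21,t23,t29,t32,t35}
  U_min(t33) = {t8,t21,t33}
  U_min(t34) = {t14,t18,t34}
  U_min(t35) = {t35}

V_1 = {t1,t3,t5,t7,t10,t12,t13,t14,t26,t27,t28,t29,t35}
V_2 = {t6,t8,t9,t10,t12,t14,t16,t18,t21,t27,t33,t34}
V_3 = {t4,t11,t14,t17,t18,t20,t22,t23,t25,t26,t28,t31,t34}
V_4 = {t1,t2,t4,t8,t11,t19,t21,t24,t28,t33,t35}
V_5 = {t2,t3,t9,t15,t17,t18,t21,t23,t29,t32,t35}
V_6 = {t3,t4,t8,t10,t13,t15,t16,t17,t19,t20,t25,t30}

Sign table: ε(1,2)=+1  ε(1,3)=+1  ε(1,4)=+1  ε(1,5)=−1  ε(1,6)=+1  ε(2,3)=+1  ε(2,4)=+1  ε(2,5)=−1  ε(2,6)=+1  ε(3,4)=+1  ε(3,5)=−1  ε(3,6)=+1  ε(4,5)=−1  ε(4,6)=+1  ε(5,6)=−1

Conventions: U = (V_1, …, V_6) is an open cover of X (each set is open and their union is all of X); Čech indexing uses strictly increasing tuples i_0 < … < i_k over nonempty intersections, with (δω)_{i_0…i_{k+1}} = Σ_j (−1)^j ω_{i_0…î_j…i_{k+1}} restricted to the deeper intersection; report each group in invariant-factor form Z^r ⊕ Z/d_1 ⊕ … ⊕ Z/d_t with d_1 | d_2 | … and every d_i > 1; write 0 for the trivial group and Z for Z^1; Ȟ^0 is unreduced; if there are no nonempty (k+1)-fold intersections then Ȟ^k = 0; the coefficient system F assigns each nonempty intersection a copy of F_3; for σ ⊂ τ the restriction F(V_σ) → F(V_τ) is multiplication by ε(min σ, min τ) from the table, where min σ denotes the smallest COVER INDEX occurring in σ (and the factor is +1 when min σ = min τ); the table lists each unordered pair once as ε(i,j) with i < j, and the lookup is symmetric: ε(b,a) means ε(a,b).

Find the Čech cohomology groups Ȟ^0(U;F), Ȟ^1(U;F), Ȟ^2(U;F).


Ȟ^0 ≅ Z/3; Ȟ^1 ≅ 0; Ȟ^2 ≅ 0

nonempty overlaps:
  V12={t10,t12,t14,t27} V13={t14,t26,t28} V14={t1,t28,t35} V15={t3,t29,t35} V16={t3,t10,t13} V23={t14,t18,t34} V24={t8,t21,t33} V25={t9,t18,t21} V26={t8,t10,t16} V34={t4,t11,t28} V35={t17,t18,t23} V36={t4,t17,t20,t25} V45={t2,t21,t35} V46={t4,t8,t19} V56={t3,t15,t17}
  V123={t14} V126={t10} V134={t28} V145={t35} V156={t3} V235={t18} V245={t21} V246={t8} V346={t4} V356={t17}
C dims 6,15,10; δ0: rk_F3 5; δ1: rk_F3 10
degree 0: 6−5−0 = 1 → Ȟ^0 ≅ Z/3
degree 1: 15−10−5 = 0 → Ȟ^1 ≅ 0
degree 2: 10−0−10 = 0 → Ȟ^2 ≅ 0


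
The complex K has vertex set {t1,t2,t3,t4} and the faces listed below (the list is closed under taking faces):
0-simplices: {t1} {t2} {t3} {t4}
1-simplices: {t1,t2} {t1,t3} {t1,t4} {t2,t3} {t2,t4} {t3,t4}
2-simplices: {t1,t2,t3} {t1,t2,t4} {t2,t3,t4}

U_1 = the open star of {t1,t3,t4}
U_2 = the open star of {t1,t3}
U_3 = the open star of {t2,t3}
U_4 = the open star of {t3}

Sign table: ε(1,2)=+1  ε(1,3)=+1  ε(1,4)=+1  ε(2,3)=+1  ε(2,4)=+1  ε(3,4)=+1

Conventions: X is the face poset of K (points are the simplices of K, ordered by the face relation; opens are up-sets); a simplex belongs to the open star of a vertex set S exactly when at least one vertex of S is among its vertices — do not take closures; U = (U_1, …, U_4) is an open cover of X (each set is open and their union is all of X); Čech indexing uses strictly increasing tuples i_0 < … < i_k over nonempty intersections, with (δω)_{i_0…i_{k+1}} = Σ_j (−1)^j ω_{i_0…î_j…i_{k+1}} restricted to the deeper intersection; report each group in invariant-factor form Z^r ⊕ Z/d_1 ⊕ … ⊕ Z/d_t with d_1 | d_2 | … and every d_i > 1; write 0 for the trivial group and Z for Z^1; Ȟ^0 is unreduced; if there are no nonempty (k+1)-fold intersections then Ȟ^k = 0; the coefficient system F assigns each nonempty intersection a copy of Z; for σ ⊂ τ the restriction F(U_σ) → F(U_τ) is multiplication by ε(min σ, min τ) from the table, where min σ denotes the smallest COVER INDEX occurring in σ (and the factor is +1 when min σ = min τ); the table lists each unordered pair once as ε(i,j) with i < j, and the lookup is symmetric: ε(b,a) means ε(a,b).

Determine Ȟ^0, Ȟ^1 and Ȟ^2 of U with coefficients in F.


cover nerve:
  U1={{t1},{t3},{t4},{t1,t2},{t1,t3},{t1,t4},{t2,t3},{t2,t4},{t3,t4},{t1,t2,t3},{t1,t2,t4},{t2,t3,t4}} U2={{t1},{t3},{t1,t2},{t1,t3},{t1,t4},{t2,t3},{t3,t4},{t1,t2,t3},{t1,t2,t4},{t2,t3,t4}} U3={{t2},{t3},{t1,t2},{t1,t3},{t2,t3},{t2,t4},{t3,t4},{t1,t2,t3},{t1,t2,t4},{t2,t3,t4}} U4={{t3},{t1,t3},{t2,t3},{t3,t4},{t1,t2,t3},{t2,t3,t4}}
  U12={{t1},{t3},{t1,t2},{t1,t3},{t1,t4},{t2,t3},{t3,t4},{t1,t2,t3},{t1,t2,t4},{t2,t3,t4}} U13={{t3},{t1,t2},{t1,t3},{t2,t3},{t2,t4},{t3,t4},{t1,t2,t3},{t1,t2,t4},{t2,t3,t4}} U14={{t3},{t1,t3},{t2,t3},{t3,t4},{t1,t2,t3},{t2,t3,t4}} U23={{t3},{t1,t2},{t1,t3},{t2,t3},{t3,t4},{t1,t2,t3},{t1,t2,t4},{t2,t3,t4}} U24={{t3},{t1,t3},{t2,t3},{t3,t4},{t1,t2,t3},{t2,t3,t4}} U34={{t3},{t1,t3},{t2,t3},{t3,t4},{t1,t2,t3},{t2,t3,t4}}
  U123={{t3},{t1,t2},{t1,t3},{t2,t3},{t3,t4},{t1,t2,t3},{t1,t2,t4},{t2,t3,t4}} U124={{t3},{t1,t3},{t2,t3},{t3,t4},{t1,t2,t3},{t2,t3,t4}} U134={{t3},{t1,t3},{t2,t3},{t3,t4},{t1,t2,t3},{t2,t3,t4}} U234={{t3},{t1,t3},{t2,t3},{t3,t4},{t1,t2,t3},{t2,t3,t4}}
  U1234={{t3},{t1,t3},{t2,t3},{t3,t4},{t1,t2,t3},{t2,t3,t4}}
C dims 4,6,4,1; δ0: rk 3, SNF 1^3; δ1: rk 3, SNF 1^3; δ2: rk 1, SNF 1^1
Ȟ^0: (4−3)−0=1 ⇒ Z
Ȟ^1: (6−3)−3=0 ⇒ 0
Ȟ^2: (4−1)−3=0 ⇒ 0

Ȟ^0 = Z; Ȟ^1 = 0; Ȟ^2 = 0


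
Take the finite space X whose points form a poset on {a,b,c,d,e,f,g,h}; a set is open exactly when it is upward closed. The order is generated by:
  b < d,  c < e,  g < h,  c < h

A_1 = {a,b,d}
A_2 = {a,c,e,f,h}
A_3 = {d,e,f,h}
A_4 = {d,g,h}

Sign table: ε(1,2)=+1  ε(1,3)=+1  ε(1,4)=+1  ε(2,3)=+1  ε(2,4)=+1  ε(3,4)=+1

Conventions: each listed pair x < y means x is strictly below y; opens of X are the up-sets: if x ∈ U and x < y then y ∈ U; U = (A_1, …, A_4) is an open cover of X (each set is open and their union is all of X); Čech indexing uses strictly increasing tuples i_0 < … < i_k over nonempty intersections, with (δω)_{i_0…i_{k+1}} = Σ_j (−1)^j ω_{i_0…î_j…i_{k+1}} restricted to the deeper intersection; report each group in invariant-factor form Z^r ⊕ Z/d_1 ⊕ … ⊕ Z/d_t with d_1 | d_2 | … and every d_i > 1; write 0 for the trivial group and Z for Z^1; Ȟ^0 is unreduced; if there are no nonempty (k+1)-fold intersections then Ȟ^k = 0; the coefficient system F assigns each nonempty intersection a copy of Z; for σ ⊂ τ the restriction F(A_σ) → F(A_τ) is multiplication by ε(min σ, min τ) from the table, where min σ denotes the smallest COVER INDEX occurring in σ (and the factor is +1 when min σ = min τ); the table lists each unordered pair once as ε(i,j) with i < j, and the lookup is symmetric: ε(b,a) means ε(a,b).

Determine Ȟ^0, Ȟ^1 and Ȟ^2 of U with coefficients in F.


Ȟ^0(U;F) ≅ Z; Ȟ^1(U;F) ≅ Z; Ȟ^2(U;F) ≅ 0

nonempty overlaps:
  A12={a} A13={d} A14={d} A23={e,f,h} A24={h} A34={d,h}
  A134={d} A234={h}
C dims 4,6,2; δ0: rk 3, SNF 1^3; δ1: rk 2, SNF 1^2
degree 0: 4−3−0 = 1 → Ȟ^0 ≅ Z
degree 1: 6−2−3 = 1 → Ȟ^1 ≅ Z
degree 2: 2−0−2 = 0 → Ȟ^2 ≅ 0


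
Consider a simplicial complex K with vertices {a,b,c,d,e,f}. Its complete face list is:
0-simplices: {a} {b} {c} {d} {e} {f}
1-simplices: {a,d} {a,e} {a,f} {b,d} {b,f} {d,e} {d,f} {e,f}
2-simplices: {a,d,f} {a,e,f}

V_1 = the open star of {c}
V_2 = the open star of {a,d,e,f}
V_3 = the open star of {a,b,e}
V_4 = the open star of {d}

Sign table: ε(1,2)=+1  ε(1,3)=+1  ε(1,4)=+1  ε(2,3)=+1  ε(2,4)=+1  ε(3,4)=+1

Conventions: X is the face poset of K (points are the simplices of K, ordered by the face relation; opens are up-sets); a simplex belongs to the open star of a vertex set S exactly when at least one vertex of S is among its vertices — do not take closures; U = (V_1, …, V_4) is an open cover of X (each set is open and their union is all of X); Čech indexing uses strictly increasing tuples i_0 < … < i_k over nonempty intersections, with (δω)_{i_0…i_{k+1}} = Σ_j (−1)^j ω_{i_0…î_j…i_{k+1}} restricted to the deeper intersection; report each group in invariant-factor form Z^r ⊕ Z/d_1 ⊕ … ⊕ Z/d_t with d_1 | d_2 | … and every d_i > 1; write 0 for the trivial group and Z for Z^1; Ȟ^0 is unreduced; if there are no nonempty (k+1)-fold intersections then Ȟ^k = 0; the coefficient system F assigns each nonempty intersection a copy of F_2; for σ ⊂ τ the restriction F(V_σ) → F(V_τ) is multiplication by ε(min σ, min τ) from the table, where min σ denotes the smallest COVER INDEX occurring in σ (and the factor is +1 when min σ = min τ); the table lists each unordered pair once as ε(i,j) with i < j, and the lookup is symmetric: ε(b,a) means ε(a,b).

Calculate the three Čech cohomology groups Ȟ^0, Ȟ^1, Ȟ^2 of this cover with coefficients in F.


Ȟ^0 ≅ Z/2 ⊕ Z/2; Ȟ^1 ≅ 0; Ȟ^2 ≅ 0

nonempty overlaps:
  V1={{c}} V2={{a},{d},{e},{f},{a,d},{a,e},{a,f},{b,d},{b,f},{d,e},{d,f},{e,f},{a,d,f},{a,e,f}} V3={{a},{b},{e},{a,d},{a,e},{a,f},{b,d},{b,f},{d,e},{e,f},{a,d,f},{a,e,f}} V4={{d},{a,d},{b,d},{d,e},{d,f},{a,d,f}}
  V23={{a},{e},{a,d},{a,e},{a,f},{b,d},{b,f},{d,e},{e,f},{a,d,f},{a,e,f}} V24={{d},{a,d},{b,d},{d,e},{d,f},{a,d,f}} V34={{a,d},{b,d},{d,e},{a,d,f}}
  V234={{a,d},{b,d},{d,e},{a,d,f}}
C dims 4,3,1; δ0: rk_F2 2; δ1: rk_F2 1
degree 0: 4−2−0 = 2 → Ȟ^0 ≅ Z/2 ⊕ Z/2
degree 1: 3−1−2 = 0 → Ȟ^1 ≅ 0
degree 2: 1−0−1 = 0 → Ȟ^2 ≅ 0


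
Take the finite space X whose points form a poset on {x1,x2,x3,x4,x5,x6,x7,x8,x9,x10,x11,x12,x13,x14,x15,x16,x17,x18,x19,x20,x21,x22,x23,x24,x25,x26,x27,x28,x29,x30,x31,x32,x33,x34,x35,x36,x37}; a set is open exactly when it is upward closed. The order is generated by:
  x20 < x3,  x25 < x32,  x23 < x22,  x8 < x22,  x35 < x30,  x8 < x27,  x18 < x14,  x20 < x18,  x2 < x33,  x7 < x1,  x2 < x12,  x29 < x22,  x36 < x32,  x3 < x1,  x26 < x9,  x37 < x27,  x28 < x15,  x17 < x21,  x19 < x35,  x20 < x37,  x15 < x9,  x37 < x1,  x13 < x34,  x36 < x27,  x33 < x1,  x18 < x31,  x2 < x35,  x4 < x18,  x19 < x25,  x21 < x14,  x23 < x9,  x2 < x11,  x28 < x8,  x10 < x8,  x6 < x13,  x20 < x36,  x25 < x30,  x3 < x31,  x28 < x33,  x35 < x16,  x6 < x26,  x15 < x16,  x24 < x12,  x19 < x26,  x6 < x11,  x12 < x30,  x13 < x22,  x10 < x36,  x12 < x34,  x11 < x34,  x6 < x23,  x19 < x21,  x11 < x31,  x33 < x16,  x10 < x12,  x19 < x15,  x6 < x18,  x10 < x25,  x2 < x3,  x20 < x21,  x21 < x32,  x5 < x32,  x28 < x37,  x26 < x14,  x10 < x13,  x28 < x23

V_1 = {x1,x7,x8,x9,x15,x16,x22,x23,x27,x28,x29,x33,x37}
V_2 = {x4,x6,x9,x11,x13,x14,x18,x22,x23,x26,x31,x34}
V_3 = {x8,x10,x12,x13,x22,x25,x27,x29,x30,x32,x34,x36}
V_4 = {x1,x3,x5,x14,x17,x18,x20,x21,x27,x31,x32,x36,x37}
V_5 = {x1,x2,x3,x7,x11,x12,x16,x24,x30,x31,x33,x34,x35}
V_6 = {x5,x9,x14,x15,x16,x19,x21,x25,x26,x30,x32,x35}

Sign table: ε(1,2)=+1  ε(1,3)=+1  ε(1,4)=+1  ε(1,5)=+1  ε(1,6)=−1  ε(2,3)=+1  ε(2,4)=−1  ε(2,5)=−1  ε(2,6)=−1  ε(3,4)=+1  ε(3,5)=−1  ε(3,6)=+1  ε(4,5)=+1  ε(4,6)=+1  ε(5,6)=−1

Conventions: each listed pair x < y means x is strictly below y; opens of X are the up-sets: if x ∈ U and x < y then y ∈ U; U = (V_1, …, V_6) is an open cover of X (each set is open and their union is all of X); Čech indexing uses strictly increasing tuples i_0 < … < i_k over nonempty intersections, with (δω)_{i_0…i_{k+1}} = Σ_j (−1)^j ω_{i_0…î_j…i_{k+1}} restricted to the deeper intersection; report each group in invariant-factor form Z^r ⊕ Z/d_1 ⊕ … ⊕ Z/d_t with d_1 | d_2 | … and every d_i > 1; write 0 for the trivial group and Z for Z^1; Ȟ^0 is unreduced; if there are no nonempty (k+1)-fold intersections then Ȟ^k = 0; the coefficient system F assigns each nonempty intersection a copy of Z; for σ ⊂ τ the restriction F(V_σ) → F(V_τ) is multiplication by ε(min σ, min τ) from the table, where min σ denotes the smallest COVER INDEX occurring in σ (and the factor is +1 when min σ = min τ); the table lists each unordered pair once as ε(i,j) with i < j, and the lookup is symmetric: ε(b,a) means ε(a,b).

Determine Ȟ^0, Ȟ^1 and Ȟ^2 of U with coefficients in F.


Ȟ^0 ≅ 0, Ȟ^1 ≅ Z/2 and Ȟ^2 ≅ Z

nerve simplices:
  V12={x9,x22,x23} V13={x8,x22,x27,x29} V14={x1,x27,x37} V15={x1,x7,x16,x33} V16={x9,x15,x16} V23={x13,x22,x34} V24={x14,x18,x31} V25={x11,x31,x34} V26={x9,x14,x26} V34={x27,x32,x36} V35={x12,x30,x34} V36={x25,x30,x32} V45={x1,x3,x31} V46={x5,x14,x21,x32} V56={x16,x30,x35}
  V123={x22} V126={x9} V134={x27} V145={x1} V156={x16} V235={x34} V245={x31} V246={x14} V346={x32} V356={x30}
C dims 6,15,10; δ0: rk 6, SNF 1^5·2; δ1: rk 9, SNF 1^9
degree 0: 6−6−0 = 0 → Ȟ^0 ≅ 0
degree 1: 15−9−6 = 0 plus torsion [2] → Ȟ^1 ≅ Z/2
degree 2: 10−0−9 = 1 → Ȟ^2 ≅ Z


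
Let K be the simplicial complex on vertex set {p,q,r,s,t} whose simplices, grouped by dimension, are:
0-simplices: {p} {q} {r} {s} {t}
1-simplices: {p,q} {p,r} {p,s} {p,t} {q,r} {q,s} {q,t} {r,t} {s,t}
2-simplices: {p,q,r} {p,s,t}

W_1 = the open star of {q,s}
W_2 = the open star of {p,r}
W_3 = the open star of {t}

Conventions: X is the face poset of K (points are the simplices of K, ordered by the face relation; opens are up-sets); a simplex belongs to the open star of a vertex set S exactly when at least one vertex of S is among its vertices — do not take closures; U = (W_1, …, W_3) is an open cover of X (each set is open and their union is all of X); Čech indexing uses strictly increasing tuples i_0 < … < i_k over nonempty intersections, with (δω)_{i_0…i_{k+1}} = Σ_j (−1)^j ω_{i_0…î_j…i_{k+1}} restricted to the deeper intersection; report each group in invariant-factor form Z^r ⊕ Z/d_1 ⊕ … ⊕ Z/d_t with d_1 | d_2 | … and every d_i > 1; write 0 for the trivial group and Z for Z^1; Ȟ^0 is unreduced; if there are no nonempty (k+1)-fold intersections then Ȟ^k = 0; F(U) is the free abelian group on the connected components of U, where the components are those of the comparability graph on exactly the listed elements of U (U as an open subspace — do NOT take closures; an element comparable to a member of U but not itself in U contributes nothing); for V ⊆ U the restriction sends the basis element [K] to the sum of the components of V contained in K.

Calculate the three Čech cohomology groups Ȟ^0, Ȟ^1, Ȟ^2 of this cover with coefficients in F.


nonempty intersections:
  W1={{q},{s},{p,q},{p,s},{q,r},{q,s},{q,t},{s,t},{p,q,r},{p,s,t}} W2={{p},{r},{p,q},{p,r},{p,s},{p,t},{q,r},{r,t},{p,q,r},{p,s,t}} W3={{t},{p,t},{q,t},{r,t},{s,t},{p,s,t}}
  W12={{p,q},{p,s},{q,r},{p,q,r},{p,s,t}} W13={{q,t},{s,t},{p,s,t}} W23={{p,t},{r,t},{p,s,t}}
  W123={{p,s,t}}
components per intersection:
  W1: {{q},{s},{p,q},{p,s},{q,r},{q,s},{q,t},{s,t},{p,q,r},{p,s,t}}
  W2: {{p},{r},{p,q},{p,r},{p,s},{p,t},{q,r},{r,t},{p,q,r},{p,s,t}}
  W3: {{t},{p,t},{q,t},{r,t},{s,t},{p,s,t}}
  W12: {{p,q},{q,r},{p,q,r}} {{p,s},{p,s,t}}
  W13: {{q,t}} {{s,t},{p,s,t}}
  W23: {{p,t},{p,s,t}} {{r,t}}
  W123: {{p,s,t}}
C dims 3,6,1; δ0: rk 2, SNF 1^2; δ1: rk 1, SNF 1^1
Ȟ^0: (3−2)−0=1 ⇒ Z
Ȟ^1: (6−1)−2=3 ⇒ Z^3
Ȟ^2: (1−0)−1=0 ⇒ 0

Ȟ^0 ≅ Z, Ȟ^1 ≅ Z^3 and Ȟ^2 ≅ 0


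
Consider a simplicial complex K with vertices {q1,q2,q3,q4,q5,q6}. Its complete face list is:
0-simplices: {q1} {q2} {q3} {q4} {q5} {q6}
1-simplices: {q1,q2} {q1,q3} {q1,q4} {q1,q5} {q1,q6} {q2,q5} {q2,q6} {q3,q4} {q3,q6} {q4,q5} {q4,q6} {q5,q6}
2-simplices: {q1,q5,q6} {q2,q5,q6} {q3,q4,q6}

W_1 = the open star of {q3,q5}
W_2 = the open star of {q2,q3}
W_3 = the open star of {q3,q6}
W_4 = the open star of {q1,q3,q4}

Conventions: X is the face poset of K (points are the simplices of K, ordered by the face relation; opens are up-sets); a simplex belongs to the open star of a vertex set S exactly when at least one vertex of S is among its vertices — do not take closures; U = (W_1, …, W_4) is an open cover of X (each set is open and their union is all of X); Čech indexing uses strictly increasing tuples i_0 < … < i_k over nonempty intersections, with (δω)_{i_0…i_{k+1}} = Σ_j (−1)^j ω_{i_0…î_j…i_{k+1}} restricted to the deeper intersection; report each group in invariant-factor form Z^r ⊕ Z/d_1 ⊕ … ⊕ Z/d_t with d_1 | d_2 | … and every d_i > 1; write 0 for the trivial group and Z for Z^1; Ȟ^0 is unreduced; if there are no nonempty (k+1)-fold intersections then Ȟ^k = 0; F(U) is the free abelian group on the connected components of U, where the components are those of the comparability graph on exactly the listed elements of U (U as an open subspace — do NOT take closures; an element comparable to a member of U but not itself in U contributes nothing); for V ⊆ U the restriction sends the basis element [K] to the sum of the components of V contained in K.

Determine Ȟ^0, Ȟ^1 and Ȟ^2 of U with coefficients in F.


cover nerve:
  W1={{q3},{q5},{q1,q3},{q1,q5},{q2,q5},{q3,q4},{q3,q6},{q4,q5},{q5,q6},{q1,q5,q6},{q2,q5,q6},{q3,q4,q6}} W2={{q2},{q3},{q1,q2},{q1,q3},{q2,q5},{q2,q6},{q3,q4},{q3,q6},{q2,q5,q6},{q3,q4,q6}} W3={{q3},{q6},{q1,q3},{q1,q6},{q2,q6},{q3,q4},{q3,q6},{q4,q6},{q5,q6},{q1,q5,q6},{q2,q5,q6},{q3,q4,q6}} W4={{q1},{q3},{q4},{q1,q2},{q1,q3},{q1,q4},{q1,q5},{q1,q6},{q3,q4},{q3,q6},{q4,q5},{q4,q6},{q1,q5,q6},{q3,q4,q6}}
  W12={{q3},{q1,q3},{q2,q5},{q3,q4},{q3,q6},{q2,q5,q6},{q3,q4,q6}} W13={{q3},{q1,q3},{q3,q4},{q3,q6},{q5,q6},{q1,q5,q6},{q2,q5,q6},{q3,q4,q6}} W14={{q3},{q1,q3},{q1,q5},{q3,q4},{q3,q6},{q4,q5},{q1,q5,q6},{q3,q4,q6}} W23={{q3},{q1,q3},{q2,q6},{q3,q4},{q3,q6},{q2,q5,q6},{q3,q4,q6}} W24={{q3},{q1,q2},{q1,q3},{q3,q4},{q3,q6},{q3,q4,q6}} W34={{q3},{q1,q3},{q1,q6},{q3,q4},{q3,q6},{q4,q6},{q1,q5,q6},{q3,q4,q6}}
  W123={{q3},{q1,q3},{q3,q4},{q3,q6},{q2,q5,q6},{q3,q4,q6}} W124={{q3},{q1,q3},{q3,q4},{q3,q6},{q3,q4,q6}} W134={{q3},{q1,q3},{q3,q4},{q3,q6},{q1,q5,q6},{q3,q4,q6}} W234={{q3},{q1,q3},{q3,q4},{q3,q6},{q3,q4,q6}}
  W1234={{q3},{q1,q3},{q3,q4},{q3,q6},{q3,q4,q6}}
components per intersection:
  W1: {{q3},{q1,q3},{q3,q4},{q3,q6},{q3,q4,q6}} {{q5},{q1,q5},{q2,q5},{q4,q5},{q5,q6},{q1,q5,q6},{q2,q5,q6}}
  W2: {{q2},{q1,q2},{q2,q5},{q2,q6},{q2,q5,q6}} {{q3},{q1,q3},{q3,q4},{q3,q6},{q3,q4,q6}}
  W3: {{q3},{q6},{q1,q3},{q1,q6},{q2,q6},{q3,q4},{q3,q6},{q4,q6},{q5,q6},{q1,q5,q6},{q2,q5,q6},{q3,q4,q6}}
  W4: {{q1},{q3},{q4},{q1,q2},{q1,q3},{q1,q4},{q1,q5},{q1,q6},{q3,q4},{q3,q6},{q4,q5},{q4,q6},{q1,q5,q6},{q3,q4,q6}}
  W12: {{q3},{q1,q3},{q3,q4},{q3,q6},{q3,q4,q6}} {{q2,q5},{q2,q5,q6}}
  W13: {{q3},{q1,q3},{q3,q4},{q3,q6},{q3,q4,q6}} {{q5,q6},{q1,q5,q6},{q2,q5,q6}}
  W14: {{q3},{q1,q3},{q3,q4},{q3,q6},{q3,q4,q6}} {{q1,q5},{q1,q5,q6}} {{q4,q5}}
  W23: {{q3},{q1,q3},{q3,q4},{q3,q6},{q3,q4,q6}} {{q2,q6},{q2,q5,q6}}
  W24: {{q3},{q1,q3},{q3,q4},{q3,q6},{q3,q4,q6}} {{q1,q2}}
  W34: {{q3},{q1,q3},{q3,q4},{q3,q6},{q4,q6},{q3,q4,q6}} {{q1,q6},{q1,q5,q6}}
  W123: {{q3},{q1,q3},{q3,q4},{q3,q6},{q3,q4,q6}} {{q2,q5,q6}}
  W124: {{q3},{q1,q3},{q3,q4},{q3,q6},{q3,q4,q6}}
  W134: {{q3},{q1,q3},{q3,q4},{q3,q6},{q3,q4,q6}} {{q1,q5,q6}}
  W234: {{q3},{q1,q3},{q3,q4},{q3,q6},{q3,q4,q6}}
  W1234: {{q3},{q1,q3},{q3,q4},{q3,q6},{q3,q4,q6}}
C dims 6,13,6,1; δ0: rk 5, SNF 1^5; δ1: rk 5, SNF 1^5; δ2: rk 1, SNF 1^1
Ȟ^0: (6−5)−0=1 ⇒ Z
Ȟ^1: (13−5)−5=3 ⇒ Z^3
Ȟ^2: (6−1)−5=0 ⇒ 0

Ȟ^0(U;F) ≅ Z, Ȟ^1(U;F) ≅ Z^3, Ȟ^2(U;F) ≅ 0


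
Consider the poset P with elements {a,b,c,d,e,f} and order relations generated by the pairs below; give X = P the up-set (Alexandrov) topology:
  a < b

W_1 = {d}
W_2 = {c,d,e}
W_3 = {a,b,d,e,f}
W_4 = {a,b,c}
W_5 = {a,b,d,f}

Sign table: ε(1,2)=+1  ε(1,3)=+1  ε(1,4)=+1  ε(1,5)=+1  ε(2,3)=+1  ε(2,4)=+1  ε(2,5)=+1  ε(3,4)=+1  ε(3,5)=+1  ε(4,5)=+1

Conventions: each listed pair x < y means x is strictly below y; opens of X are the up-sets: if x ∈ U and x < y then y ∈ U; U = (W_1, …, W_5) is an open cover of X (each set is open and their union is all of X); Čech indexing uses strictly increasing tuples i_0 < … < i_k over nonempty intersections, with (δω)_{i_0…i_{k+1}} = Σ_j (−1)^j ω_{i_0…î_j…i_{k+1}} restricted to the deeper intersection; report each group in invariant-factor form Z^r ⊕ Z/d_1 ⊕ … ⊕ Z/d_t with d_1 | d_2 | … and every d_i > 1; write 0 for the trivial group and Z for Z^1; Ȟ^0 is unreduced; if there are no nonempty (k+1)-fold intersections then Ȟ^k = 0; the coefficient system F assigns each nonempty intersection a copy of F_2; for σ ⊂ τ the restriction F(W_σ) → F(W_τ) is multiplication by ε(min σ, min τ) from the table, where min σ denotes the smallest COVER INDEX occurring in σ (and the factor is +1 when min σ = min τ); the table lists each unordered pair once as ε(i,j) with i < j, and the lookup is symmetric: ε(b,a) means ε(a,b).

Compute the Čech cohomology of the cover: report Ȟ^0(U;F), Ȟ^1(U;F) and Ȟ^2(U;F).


intersection data:
  W12={d} W13={d} W15={d} W23={d,e} W24={c} W25={d} W34={a,b} W35={a,b,d,f} W45={a,b}
  W123={d} W125={d} W135={d} W235={d} W345={a,b}
  W1235={d}
C dims 5,9,5,1; δ0: rk_F2 4; δ1: rk_F2 4; δ2: rk_F2 1
Ȟ^0 = (5 − 4) − 0 = 1, so Ȟ^0 ≅ Z/2
Ȟ^1 = (9 − 4) − 4 = 1, so Ȟ^1 ≅ Z/2
Ȟ^2 = (5 − 1) − 4 = 0, so Ȟ^2 ≅ 0

Ȟ^0 ≅ Z/2, Ȟ^1 ≅ Z/2, Ȟ^2 ≅ 0
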